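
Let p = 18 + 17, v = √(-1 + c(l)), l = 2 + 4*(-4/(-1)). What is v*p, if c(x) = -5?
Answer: 35*I*√6 ≈ 85.732*I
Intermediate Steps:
l = 18 (l = 2 + 4*(-4*(-1)) = 2 + 4*4 = 2 + 16 = 18)
v = I*√6 (v = √(-1 - 5) = √(-6) = I*√6 ≈ 2.4495*I)
p = 35
v*p = (I*√6)*35 = 35*I*√6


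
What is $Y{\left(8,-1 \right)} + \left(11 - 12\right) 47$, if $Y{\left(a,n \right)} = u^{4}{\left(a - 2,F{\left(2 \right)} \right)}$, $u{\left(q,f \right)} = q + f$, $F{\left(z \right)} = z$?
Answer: $4049$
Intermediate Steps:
$u{\left(q,f \right)} = f + q$
$Y{\left(a,n \right)} = a^{4}$ ($Y{\left(a,n \right)} = \left(2 + \left(a - 2\right)\right)^{4} = \left(2 + \left(-2 + a\right)\right)^{4} = a^{4}$)
$Y{\left(8,-1 \right)} + \left(11 - 12\right) 47 = 8^{4} + \left(11 - 12\right) 47 = 4096 - 47 = 4049$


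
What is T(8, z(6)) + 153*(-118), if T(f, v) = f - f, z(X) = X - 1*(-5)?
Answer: -18054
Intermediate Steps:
z(X) = 5 + X (z(X) = X + 5 = 5 + X)
T(f, v) = 0
T(8, z(6)) + 153*(-118) = 0 + 153*(-118) = 0 - 18054 = -18054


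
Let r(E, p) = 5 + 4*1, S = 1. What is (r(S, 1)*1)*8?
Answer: 72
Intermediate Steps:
r(E, p) = 9 (r(E, p) = 5 + 4 = 9)
(r(S, 1)*1)*8 = (9*1)*8 = 9*8 = 72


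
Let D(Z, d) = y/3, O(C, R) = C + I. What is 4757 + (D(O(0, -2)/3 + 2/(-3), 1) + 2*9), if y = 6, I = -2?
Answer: 4777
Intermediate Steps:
O(C, R) = -2 + C (O(C, R) = C - 2 = -2 + C)
D(Z, d) = 2 (D(Z, d) = 6/3 = 6*(⅓) = 2)
4757 + (D(O(0, -2)/3 + 2/(-3), 1) + 2*9) = 4757 + (2 + 2*9) = 4757 + (2 + 18) = 4757 + 20 = 4777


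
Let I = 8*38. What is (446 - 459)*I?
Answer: -3952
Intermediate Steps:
I = 304
(446 - 459)*I = (446 - 459)*304 = -13*304 = -3952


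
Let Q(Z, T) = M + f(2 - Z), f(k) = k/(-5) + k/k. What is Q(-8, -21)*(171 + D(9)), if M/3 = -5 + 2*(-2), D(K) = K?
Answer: -5040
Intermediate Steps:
f(k) = 1 - k/5 (f(k) = k*(-⅕) + 1 = -k/5 + 1 = 1 - k/5)
M = -27 (M = 3*(-5 + 2*(-2)) = 3*(-5 - 4) = 3*(-9) = -27)
Q(Z, T) = -132/5 + Z/5 (Q(Z, T) = -27 + (1 - (2 - Z)/5) = -27 + (1 + (-⅖ + Z/5)) = -27 + (⅗ + Z/5) = -132/5 + Z/5)
Q(-8, -21)*(171 + D(9)) = (-132/5 + (⅕)*(-8))*(171 + 9) = (-132/5 - 8/5)*180 = -28*180 = -5040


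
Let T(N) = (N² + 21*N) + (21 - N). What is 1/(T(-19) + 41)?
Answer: 1/43 ≈ 0.023256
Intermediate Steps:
T(N) = 21 + N² + 20*N
1/(T(-19) + 41) = 1/((21 + (-19)² + 20*(-19)) + 41) = 1/((21 + 361 - 380) + 41) = 1/(2 + 41) = 1/43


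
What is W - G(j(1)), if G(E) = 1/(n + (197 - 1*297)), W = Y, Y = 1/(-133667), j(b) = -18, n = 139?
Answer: -133706/5213013 ≈ -0.025649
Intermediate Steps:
Y = -1/133667 ≈ -7.4813e-6
W = -1/133667 ≈ -7.4813e-6
G(E) = 1/39 (G(E) = 1/(139 + (197 - 1*297)) = 1/(139 + (197 - 297)) = 1/(139 - 100) = 1/39)
W - G(j(1)) = -1/133667 - 1*1/39 = -1/133667 - 1/39 = -133706/5213013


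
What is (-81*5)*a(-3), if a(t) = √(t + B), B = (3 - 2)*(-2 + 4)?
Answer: -405*I ≈ -405.0*I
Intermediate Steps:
B = 2 (B = 1*2 = 2)
a(t) = √(2 + t) (a(t) = √(t + 2) = √(2 + t))
(-81*5)*a(-3) = (-81*5)*√(2 - 3) = -405*I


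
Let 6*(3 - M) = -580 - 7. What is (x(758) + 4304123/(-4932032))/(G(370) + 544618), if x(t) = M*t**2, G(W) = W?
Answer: 857214817387151/8063694766848 ≈ 106.31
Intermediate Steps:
M = 605/6 (M = 3 - (-580 - 7)/6 = 3 - 1/6*(-587) = 3 + 587/6 = 605/6 ≈ 100.83)
x(t) = 605*t**2/6
(x(758) + 4304123/(-4932032))/(G(370) + 544618) = ((605/6)*758**2 + 4304123/(-4932032))/(370 + 544618) = ((605/6)*574564 + 4304123*(-1/4932032))/544988 = (173805610/3 - 4304123/4932032)*(1/544988) = (857214817387151/14796096)*(1/544988) = 857214817387151/8063694766848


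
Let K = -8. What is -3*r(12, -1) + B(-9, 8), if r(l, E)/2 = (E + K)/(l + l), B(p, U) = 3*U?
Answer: 105/4 ≈ 26.250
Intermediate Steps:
r(l, E) = (-8 + E)/l (r(l, E) = 2*((E - 8)/(l + l)) = 2*((-8 + E)/((2*l))) = 2*((-8 + E)*(1/(2*l))) = 2*((-8 + E)/(2*l)) = (-8 + E)/l)
-3*r(12, -1) + B(-9, 8) = -3*(-8 - 1)/12 + 3*8 = -(-9)/4 + 24 = -3*(-¾) + 24 = 9/4 + 24 = 105/4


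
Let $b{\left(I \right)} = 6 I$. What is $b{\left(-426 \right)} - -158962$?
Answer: $156406$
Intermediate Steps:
$b{\left(-426 \right)} - -158962 = 6 \left(-426\right) - -158962 = -2556 + 158962 = 156406$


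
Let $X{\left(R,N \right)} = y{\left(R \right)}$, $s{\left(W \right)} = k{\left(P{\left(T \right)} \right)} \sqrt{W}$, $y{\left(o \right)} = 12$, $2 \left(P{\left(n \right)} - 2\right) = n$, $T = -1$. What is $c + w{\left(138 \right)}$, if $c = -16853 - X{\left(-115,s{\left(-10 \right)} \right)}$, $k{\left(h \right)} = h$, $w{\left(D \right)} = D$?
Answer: $-16727$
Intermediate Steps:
$P{\left(n \right)} = 2 + \frac{n}{2}$
$s{\left(W \right)} = \frac{3 \sqrt{W}}{2}$ ($s{\left(W \right)} = \left(2 + \frac{1}{2} \left(-1\right)\right) \sqrt{W} = \left(2 - \frac{1}{2}\right) \sqrt{W} = \frac{3 \sqrt{W}}{2}$)
$X{\left(R,N \right)} = 12$
$c = -16865$ ($c = -16853 - 12 = -16865$)
$c + w{\left(138 \right)} = -16865 + 138 = -16727$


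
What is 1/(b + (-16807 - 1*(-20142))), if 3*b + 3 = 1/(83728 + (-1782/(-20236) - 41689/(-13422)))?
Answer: 2842753499948/9477740180143615 ≈ 0.00029994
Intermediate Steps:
b = -2842742182965/2842753499948 (b = -1 + 1/(3*(83728 + (-1782/(-20236) - 41689/(-13422)))) = -1 + 1/(3*(83728 + (-1782*(-1/20236) - 41689*(-1/13422)))) = -1 + 1/(3*(83728 + (891/10118 + 41689/13422))) = -1 + 1/(3*(83728 + 108442076/33950949)) = -1 + 1/(3*(2842753499948/33950949)) = -1 + (1/3)*(33950949/2842753499948) = -1 + 11316983/2842753499948 = -2842742182965/2842753499948 ≈ -1.0000)
1/(b + (-16807 - 1*(-20142))) = 1/(-2842742182965/2842753499948 + (-16807 - 1*(-20142))) = 1/(-2842742182965/2842753499948 + (-16807 + 20142)) = 1/(-2842742182965/2842753499948 + 3335) = 1/(9477740180143615/2842753499948) = 2842753499948/9477740180143615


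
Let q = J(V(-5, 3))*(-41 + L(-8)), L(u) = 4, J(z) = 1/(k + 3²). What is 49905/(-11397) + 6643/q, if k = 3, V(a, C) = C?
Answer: -303456579/140563 ≈ -2158.9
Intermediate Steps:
J(z) = 1/12 (J(z) = 1/(3 + 3²) = 1/(3 + 9) = 1/12)
q = -37/12 (q = (-41 + 4)/12 = (1/12)*(-37) = -37/12 ≈ -3.0833)
49905/(-11397) + 6643/q = 49905/(-11397) + 6643/(-37/12) = 49905*(-1/11397) + 6643*(-12/37) = -16635/3799 - 79716/37 = -303456579/140563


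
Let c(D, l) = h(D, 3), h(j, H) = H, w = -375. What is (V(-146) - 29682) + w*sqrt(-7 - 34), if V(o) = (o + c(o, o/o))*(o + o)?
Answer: 12074 - 375*I*sqrt(41) ≈ 12074.0 - 2401.2*I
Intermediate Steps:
c(D, l) = 3
V(o) = 2*o*(3 + o) (V(o) = (o + 3)*(o + o) = (3 + o)*(2*o) = 2*o*(3 + o))
(V(-146) - 29682) + w*sqrt(-7 - 34) = (2*(-146)*(3 - 146) - 29682) - 375*sqrt(-7 - 34) = (2*(-146)*(-143) - 29682) - 375*I*sqrt(41) = (41756 - 29682) - 375*I*sqrt(41) = 12074 - 375*I*sqrt(41)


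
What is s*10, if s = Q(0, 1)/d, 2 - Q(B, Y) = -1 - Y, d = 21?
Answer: 40/21 ≈ 1.9048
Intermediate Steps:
Q(B, Y) = 3 + Y (Q(B, Y) = 2 - (-1 - Y) = 2 + (1 + Y) = 3 + Y)
s = 4/21 (s = (3 + 1)/21 = 4*(1/21) = 4/21 ≈ 0.19048)
s*10 = (4/21)*10 = 40/21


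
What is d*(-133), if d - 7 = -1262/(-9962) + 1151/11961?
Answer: -57233186297/59577741 ≈ -960.65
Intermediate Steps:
d = 430324709/59577741 (d = 7 + (-1262/(-9962) + 1151/11961) = 7 + (-1262*(-1/9962) + 1151*(1/11961)) = 7 + (631/4981 + 1151/11961) = 7 + 13280522/59577741 = 430324709/59577741 ≈ 7.2229)
d*(-133) = (430324709/59577741)*(-133) = -57233186297/59577741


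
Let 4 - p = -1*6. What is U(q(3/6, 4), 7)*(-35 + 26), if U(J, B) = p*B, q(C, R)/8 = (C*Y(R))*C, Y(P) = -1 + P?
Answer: -630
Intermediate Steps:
p = 10 (p = 4 - (-1)*6 = 4 - 1*(-6) = 4 + 6 = 10)
q(C, R) = 8*C²*(-1 + R) (q(C, R) = 8*((C*(-1 + R))*C) = 8*(C²*(-1 + R)) = 8*C²*(-1 + R))
U(J, B) = 10*B
U(q(3/6, 4), 7)*(-35 + 26) = (10*7)*(-35 + 26) = 70*(-9) = -630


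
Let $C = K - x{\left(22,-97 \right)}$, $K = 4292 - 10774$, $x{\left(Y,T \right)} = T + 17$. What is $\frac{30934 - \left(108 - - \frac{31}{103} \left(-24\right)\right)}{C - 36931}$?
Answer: $- \frac{3175822}{4463299} \approx -0.71154$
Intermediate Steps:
$x{\left(Y,T \right)} = 17 + T$
$K = -6482$
$C = -6402$ ($C = -6482 - \left(17 - 97\right) = -6482 - -80 = -6482 + 80 = -6402$)
$\frac{30934 - \left(108 - - \frac{31}{103} \left(-24\right)\right)}{C - 36931} = \frac{30934 - \left(108 - - \frac{31}{103} \left(-24\right)\right)}{-6402 - 36931} = \frac{30934 - \left(108 - \left(-31\right) \frac{1}{103} \left(-24\right)\right)}{-43333} = \left(30934 - \frac{10380}{103}\right) \left(- \frac{1}{43333}\right) = \frac{3175822}{103} \left(- \frac{1}{43333}\right) = - \frac{3175822}{4463299}$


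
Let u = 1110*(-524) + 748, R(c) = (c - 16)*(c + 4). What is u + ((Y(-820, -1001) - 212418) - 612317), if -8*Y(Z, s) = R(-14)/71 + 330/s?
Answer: -36327036773/25844 ≈ -1.4056e+6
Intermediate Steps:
R(c) = (-16 + c)*(4 + c)
Y(Z, s) = -75/142 - 165/(4*s) (Y(Z, s) = -((-64 + (-14)² - 12*(-14))/71 + 330/s)/8 = -((-64 + 196 + 168)*(1/71) + 330/s)/8 = -(300*(1/71) + 330/s)/8 = -(300/71 + 330/s)/8 = -75/142 - 165/(4*s))
u = -580892 (u = -581640 + 748 = -580892)
u + ((Y(-820, -1001) - 212418) - 612317) = -580892 + (((15/284)*(-781 - 10*(-1001))/(-1001) - 212418) - 612317) = -580892 + (((15/284)*(-1/1001)*(-781 + 10010) - 212418) - 612317) = -580892 + (((15/284)*(-1/1001)*9229 - 212418) - 612317) = -580892 + ((-12585/25844 - 212418) - 612317) = -580892 + (-5489743377/25844 - 612317) = -580892 - 21314463925/25844 = -36327036773/25844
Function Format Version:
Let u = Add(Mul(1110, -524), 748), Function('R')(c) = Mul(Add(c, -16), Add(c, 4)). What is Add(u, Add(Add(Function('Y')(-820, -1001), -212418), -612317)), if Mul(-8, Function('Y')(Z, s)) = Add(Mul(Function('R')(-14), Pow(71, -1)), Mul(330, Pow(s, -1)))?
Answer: Rational(-36327036773, 25844) ≈ -1.4056e+6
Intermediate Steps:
Function('R')(c) = Mul(Add(-16, c), Add(4, c))
Function('Y')(Z, s) = Add(Rational(-75, 142), Mul(Rational(-165, 4), Pow(s, -1))) (Function('Y')(Z, s) = Mul(Rational(-1, 8), Add(Mul(Add(-64, Pow(-14, 2), Mul(-12, -14)), Pow(71, -1)), Mul(330, Pow(s, -1)))) = Mul(Rational(-1, 8), Add(Mul(Add(-64, 196, 168), Rational(1, 71)), Mul(330, Pow(s, -1)))) = Mul(Rational(-1, 8), Add(Mul(300, Rational(1, 71)), Mul(330, Pow(s, -1)))) = Mul(Rational(-1, 8), Add(Rational(300, 71), Mul(330, Pow(s, -1)))) = Add(Rational(-75, 142), Mul(Rational(-165, 4), Pow(s, -1))))
u = -580892 (u = Add(-581640, 748) = -580892)
Add(u, Add(Add(Function('Y')(-820, -1001), -212418), -612317)) = Add(-580892, Add(Add(Mul(Rational(15, 284), Pow(-1001, -1), Add(-781, Mul(-10, -1001))), -212418), -612317)) = Add(-580892, Add(Add(Mul(Rational(15, 284), Rational(-1, 1001), Add(-781, 10010)), -212418), -612317)) = Add(-580892, Add(Add(Mul(Rational(15, 284), Rational(-1, 1001), 9229), -212418), -612317)) = Add(-580892, Add(Add(Rational(-12585, 25844), -212418), -612317)) = Add(-580892, Add(Rational(-5489743377, 25844), -612317)) = Add(-580892, Rational(-21314463925, 25844)) = Rational(-36327036773, 25844)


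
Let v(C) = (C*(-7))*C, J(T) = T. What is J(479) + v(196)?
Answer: -268433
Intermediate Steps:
v(C) = -7*C**2 (v(C) = (-7*C)*C = -7*C**2)
J(479) + v(196) = 479 - 7*196**2 = 479 - 7*38416 = 479 - 268912 = -268433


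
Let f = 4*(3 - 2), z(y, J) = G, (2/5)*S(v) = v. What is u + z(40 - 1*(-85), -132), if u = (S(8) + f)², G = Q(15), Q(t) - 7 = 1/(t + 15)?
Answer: 17491/30 ≈ 583.03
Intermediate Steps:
Q(t) = 7 + 1/(15 + t) (Q(t) = 7 + 1/(t + 15) = 7 + 1/(15 + t))
S(v) = 5*v/2
G = 211/30 (G = (106 + 7*15)/(15 + 15) = (106 + 105)/30 = (1/30)*211 = 211/30 ≈ 7.0333)
z(y, J) = 211/30
f = 4 (f = 4*1 = 4)
u = 576 (u = ((5/2)*8 + 4)² = (20 + 4)² = 24² = 576)
u + z(40 - 1*(-85), -132) = 576 + 211/30 = 17491/30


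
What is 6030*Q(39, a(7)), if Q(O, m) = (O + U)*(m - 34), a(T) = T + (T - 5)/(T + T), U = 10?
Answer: -7935480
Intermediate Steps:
a(T) = T + (-5 + T)/(2*T) (a(T) = T + (-5 + T)/((2*T)) = T + (-5 + T)*(1/(2*T)) = T + (-5 + T)/(2*T))
Q(O, m) = (-34 + m)*(10 + O) (Q(O, m) = (O + 10)*(m - 34) = (10 + O)*(-34 + m) = (-34 + m)*(10 + O))
6030*Q(39, a(7)) = 6030*(-340 - 34*39 + 10*(1/2 + 7 - 5/2/7) + 39*(1/2 + 7 - 5/2/7)) = 6030*(-340 - 1326 + 10*(1/2 + 7 - 5/2*1/7) + 39*(1/2 + 7 - 5/2*1/7)) = 6030*(-340 - 1326 + 10*(1/2 + 7 - 5/14) + 39*(1/2 + 7 - 5/14)) = 6030*(-340 - 1326 + 10*(50/7) + 39*(50/7)) = 6030*(-340 - 1326 + 500/7 + 1950/7) = 6030*(-1316) = -7935480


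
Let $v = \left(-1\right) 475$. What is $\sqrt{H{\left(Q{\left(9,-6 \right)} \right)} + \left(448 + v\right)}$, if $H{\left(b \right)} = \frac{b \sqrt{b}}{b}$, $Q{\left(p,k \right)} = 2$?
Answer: $\sqrt{-27 + \sqrt{2}} \approx 5.0582 i$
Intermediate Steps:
$v = -475$
$H{\left(b \right)} = \sqrt{b}$ ($H{\left(b \right)} = \frac{b^{\frac{3}{2}}}{b} = \sqrt{b}$)
$\sqrt{H{\left(Q{\left(9,-6 \right)} \right)} + \left(448 + v\right)} = \sqrt{\sqrt{2} + \left(448 - 475\right)} = \sqrt{\sqrt{2} - 27} = \sqrt{-27 + \sqrt{2}}$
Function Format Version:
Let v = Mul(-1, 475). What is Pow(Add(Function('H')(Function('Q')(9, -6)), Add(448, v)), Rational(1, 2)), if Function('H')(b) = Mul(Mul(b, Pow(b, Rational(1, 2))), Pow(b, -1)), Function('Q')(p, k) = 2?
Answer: Pow(Add(-27, Pow(2, Rational(1, 2))), Rational(1, 2)) ≈ Mul(5.0582, I)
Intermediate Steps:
v = -475
Function('H')(b) = Pow(b, Rational(1, 2)) (Function('H')(b) = Mul(Pow(b, Rational(3, 2)), Pow(b, -1)) = Pow(b, Rational(1, 2)))
Pow(Add(Function('H')(Function('Q')(9, -6)), Add(448, v)), Rational(1, 2)) = Pow(Add(Pow(2, Rational(1, 2)), Add(448, -475)), Rational(1, 2)) = Pow(Add(Pow(2, Rational(1, 2)), -27), Rational(1, 2)) = Pow(Add(-27, Pow(2, Rational(1, 2))), Rational(1, 2))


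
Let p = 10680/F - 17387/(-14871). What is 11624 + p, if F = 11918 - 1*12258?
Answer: 2930983033/252807 ≈ 11594.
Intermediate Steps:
F = -340 (F = 11918 - 12258 = -340)
p = -7645535/252807 (p = 10680/(-340) - 17387/(-14871) = 10680*(-1/340) - 17387*(-1/14871) = -534/17 + 17387/14871 = -7645535/252807 ≈ -30.243)
11624 + p = 11624 - 7645535/252807 = 2930983033/252807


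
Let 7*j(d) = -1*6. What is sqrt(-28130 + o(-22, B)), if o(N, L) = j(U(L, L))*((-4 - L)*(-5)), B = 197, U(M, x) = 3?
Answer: 2*I*sqrt(355145)/7 ≈ 170.27*I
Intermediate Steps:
j(d) = -6/7 (j(d) = (-1*6)/7 = (1/7)*(-6) = -6/7)
o(N, L) = -120/7 - 30*L/7 (o(N, L) = -6*(-4 - L)*(-5)/7 = -6*(20 + 5*L)/7 = -120/7 - 30*L/7)
sqrt(-28130 + o(-22, B)) = sqrt(-28130 + (-120/7 - 30/7*197)) = sqrt(-28130 + (-120/7 - 5910/7)) = sqrt(-28130 - 6030/7) = sqrt(-202940/7) = 2*I*sqrt(355145)/7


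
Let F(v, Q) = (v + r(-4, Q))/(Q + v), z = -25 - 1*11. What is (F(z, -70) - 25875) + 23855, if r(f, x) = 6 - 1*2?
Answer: -107044/53 ≈ -2019.7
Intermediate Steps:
z = -36 (z = -25 - 11 = -36)
r(f, x) = 4 (r(f, x) = 6 - 2 = 4)
F(v, Q) = (4 + v)/(Q + v) (F(v, Q) = (v + 4)/(Q + v) = (4 + v)/(Q + v))
(F(z, -70) - 25875) + 23855 = ((4 - 36)/(-70 - 36) - 25875) + 23855 = (-32/(-106) - 25875) + 23855 = (-1/106*(-32) - 25875) + 23855 = (16/53 - 25875) + 23855 = -1371359/53 + 23855 = -107044/53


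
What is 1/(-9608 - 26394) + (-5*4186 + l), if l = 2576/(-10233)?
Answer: -7710881944765/368408466 ≈ -20930.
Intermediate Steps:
l = -2576/10233 (l = 2576*(-1/10233) = -2576/10233 ≈ -0.25173)
1/(-9608 - 26394) + (-5*4186 + l) = 1/(-9608 - 26394) + (-5*4186 - 2576/10233) = 1/(-36002) + (-20930 - 2576/10233) = -1/36002 - 214179266/10233 = -7710881944765/368408466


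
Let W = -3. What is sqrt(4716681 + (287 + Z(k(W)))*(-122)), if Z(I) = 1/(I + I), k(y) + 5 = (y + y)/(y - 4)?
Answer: sqrt(3937294330)/29 ≈ 2163.7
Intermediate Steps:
k(y) = -5 + 2*y/(-4 + y) (k(y) = -5 + (y + y)/(y - 4) = -5 + (2*y)/(-4 + y) = -5 + 2*y/(-4 + y))
Z(I) = 1/(2*I)
sqrt(4716681 + (287 + Z(k(W)))*(-122)) = sqrt(4716681 + (287 + 1/(2*(((20 - 3*(-3))/(-4 - 3)))))*(-122)) = sqrt(4716681 + (287 + 1/(2*(((20 + 9)/(-7)))))*(-122)) = sqrt(4716681 + (287 + 1/(2*((-1/7*29))))*(-122)) = sqrt(4716681 + (287 + 1/(2*(-29/7)))*(-122)) = sqrt(4716681 + (287 + (1/2)*(-7/29))*(-122)) = sqrt(4716681 + (287 - 7/58)*(-122)) = sqrt(4716681 + (16639/58)*(-122)) = sqrt(4716681 - 1014979/29) = sqrt(135768770/29) = sqrt(3937294330)/29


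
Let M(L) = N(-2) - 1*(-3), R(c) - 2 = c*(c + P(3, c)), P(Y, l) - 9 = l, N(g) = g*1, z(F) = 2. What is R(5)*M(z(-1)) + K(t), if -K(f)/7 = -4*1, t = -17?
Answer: 125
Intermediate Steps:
N(g) = g
P(Y, l) = 9 + l
K(f) = 28 (K(f) = -(-28) = -7*(-4) = 28)
R(c) = 2 + c*(9 + 2*c) (R(c) = 2 + c*(c + (9 + c)) = 2 + c*(9 + 2*c))
M(L) = 1 (M(L) = -2 - 1*(-3) = -2 + 3 = 1)
R(5)*M(z(-1)) + K(t) = (2 + 5**2 + 5*(9 + 5))*1 + 28 = (2 + 25 + 5*14)*1 + 28 = (2 + 25 + 70)*1 + 28 = 97*1 + 28 = 97 + 28 = 125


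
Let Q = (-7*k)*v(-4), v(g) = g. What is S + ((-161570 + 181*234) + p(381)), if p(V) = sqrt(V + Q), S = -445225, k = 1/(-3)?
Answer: -564441 + sqrt(3345)/3 ≈ -5.6442e+5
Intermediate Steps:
k = -1/3 ≈ -0.33333
Q = -28/3 (Q = -7*(-1/3)*(-4) = (7/3)*(-4) = -28/3 ≈ -9.3333)
p(V) = sqrt(-28/3 + V) (p(V) = sqrt(V - 28/3) = sqrt(-28/3 + V))
S + ((-161570 + 181*234) + p(381)) = -445225 + ((-161570 + 181*234) + sqrt(-84 + 9*381)/3) = -445225 + ((-161570 + 42354) + sqrt(-84 + 3429)/3) = -445225 + (-119216 + sqrt(3345)/3) = -564441 + sqrt(3345)/3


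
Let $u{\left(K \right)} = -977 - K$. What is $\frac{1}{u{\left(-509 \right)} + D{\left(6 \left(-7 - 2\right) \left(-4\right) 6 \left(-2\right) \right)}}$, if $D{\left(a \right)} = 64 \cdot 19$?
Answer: $\frac{1}{748} \approx 0.0013369$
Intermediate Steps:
$D{\left(a \right)} = 1216$
$\frac{1}{u{\left(-509 \right)} + D{\left(6 \left(-7 - 2\right) \left(-4\right) 6 \left(-2\right) \right)}} = \frac{1}{\left(-977 - -509\right) + 1216} = \frac{1}{\left(-977 + 509\right) + 1216} = \frac{1}{-468 + 1216} = \frac{1}{748}$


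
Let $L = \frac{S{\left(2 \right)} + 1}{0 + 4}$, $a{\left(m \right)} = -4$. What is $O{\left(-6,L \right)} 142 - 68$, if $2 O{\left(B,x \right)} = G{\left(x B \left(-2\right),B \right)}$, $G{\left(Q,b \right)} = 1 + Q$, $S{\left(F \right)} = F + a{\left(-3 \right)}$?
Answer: $-210$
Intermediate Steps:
$S{\left(F \right)} = -4 + F$ ($S{\left(F \right)} = F - 4 = -4 + F$)
$L = - \frac{1}{4}$ ($L = \frac{\left(-4 + 2\right) + 1}{0 + 4} = \frac{-2 + 1}{4} = \left(-1\right) \frac{1}{4} = - \frac{1}{4} \approx -0.25$)
$O{\left(B,x \right)} = \frac{1}{2} - B x$ ($O{\left(B,x \right)} = \frac{1 + x B \left(-2\right)}{2} = \frac{1 + B x \left(-2\right)}{2} = \frac{1 - 2 B x}{2} = \frac{1}{2} - B x$)
$O{\left(-6,L \right)} 142 - 68 = \left(\frac{1}{2} - \left(-6\right) \left(- \frac{1}{4}\right)\right) 142 - 68 = \left(\frac{1}{2} - \frac{3}{2}\right) 142 - 68 = \left(-1\right) 142 - 68 = -142 - 68 = -210$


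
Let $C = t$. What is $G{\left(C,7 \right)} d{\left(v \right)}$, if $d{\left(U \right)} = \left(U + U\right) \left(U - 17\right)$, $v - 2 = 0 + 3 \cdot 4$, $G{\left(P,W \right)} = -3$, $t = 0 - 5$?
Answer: $252$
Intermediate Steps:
$t = -5$
$C = -5$
$v = 14$ ($v = 2 + \left(0 + 3 \cdot 4\right) = 2 + \left(0 + 12\right) = 2 + 12 = 14$)
$d{\left(U \right)} = 2 U \left(-17 + U\right)$
$G{\left(C,7 \right)} d{\left(v \right)} = - 3 \cdot 2 \cdot 14 \left(-17 + 14\right) = - 3 \cdot 2 \cdot 14 \left(-3\right) = \left(-3\right) \left(-84\right) = 252$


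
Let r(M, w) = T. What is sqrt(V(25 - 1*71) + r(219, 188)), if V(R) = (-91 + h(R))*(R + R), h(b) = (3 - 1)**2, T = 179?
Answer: 7*sqrt(167) ≈ 90.460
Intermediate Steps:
h(b) = 4 (h(b) = 2**2 = 4)
r(M, w) = 179
V(R) = -174*R (V(R) = (-91 + 4)*(R + R) = -174*R)
sqrt(V(25 - 1*71) + r(219, 188)) = sqrt(-174*(25 - 1*71) + 179) = sqrt(-174*(25 - 71) + 179) = sqrt(-174*(-46) + 179) = sqrt(8004 + 179) = sqrt(8183) = 7*sqrt(167)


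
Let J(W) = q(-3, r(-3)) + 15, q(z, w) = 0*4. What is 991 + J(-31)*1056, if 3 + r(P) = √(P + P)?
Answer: 16831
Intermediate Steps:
r(P) = -3 + √2*√P (r(P) = -3 + √(P + P) = -3 + √(2*P) = -3 + √2*√P)
q(z, w) = 0
J(W) = 15 (J(W) = 0 + 15 = 15)
991 + J(-31)*1056 = 991 + 15*1056 = 991 + 15840 = 16831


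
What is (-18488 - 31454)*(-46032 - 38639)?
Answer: 4228639082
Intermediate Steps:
(-18488 - 31454)*(-46032 - 38639) = -49942*(-84671) = 4228639082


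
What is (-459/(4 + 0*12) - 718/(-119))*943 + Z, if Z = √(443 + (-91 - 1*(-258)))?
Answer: -48799307/476 + √610 ≈ -1.0249e+5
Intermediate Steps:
Z = √610 (Z = √(443 + (-91 + 258)) = √(443 + 167) = √610 ≈ 24.698)
(-459/(4 + 0*12) - 718/(-119))*943 + Z = (-459/(4 + 0*12) - 718/(-119))*943 + √610 = (-459/(4 + 0) - 718*(-1/119))*943 + √610 = (-459/4 + 718/119)*943 + √610 = -51749/476*943 + √610 = -48799307/476 + √610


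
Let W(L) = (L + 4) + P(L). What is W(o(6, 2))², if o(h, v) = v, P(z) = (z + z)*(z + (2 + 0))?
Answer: 484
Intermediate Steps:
P(z) = 2*z*(2 + z) (P(z) = (2*z)*(z + 2) = (2*z)*(2 + z) = 2*z*(2 + z))
W(L) = 4 + L + 2*L*(2 + L) (W(L) = (L + 4) + 2*L*(2 + L) = (4 + L) + 2*L*(2 + L) = 4 + L + 2*L*(2 + L))
W(o(6, 2))² = (4 + 2 + 2*2*(2 + 2))² = (4 + 2 + 2*2*4)² = (4 + 2 + 16)² = 22² = 484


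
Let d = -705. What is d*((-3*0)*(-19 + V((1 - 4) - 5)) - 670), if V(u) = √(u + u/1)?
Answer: 472350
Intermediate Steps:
V(u) = √2*√u (V(u) = √(u + u*1) = √(u + u) = √(2*u) = √2*√u)
d*((-3*0)*(-19 + V((1 - 4) - 5)) - 670) = -705*((-3*0)*(-19 + √2*√((1 - 4) - 5)) - 670) = -705*(0*(-19 + √2*√(-3 - 5)) - 670) = -705*(0*(-19 + √2*√(-8)) - 670) = -705*(0*(-19 + √2*(2*I*√2)) - 670) = -705*(0*(-19 + 4*I) - 670) = -705*(0 - 670) = -705*(-670) = 472350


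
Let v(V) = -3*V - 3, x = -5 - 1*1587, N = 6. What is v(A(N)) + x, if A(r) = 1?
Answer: -1598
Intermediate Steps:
x = -1592 (x = -5 - 1587 = -1592)
v(V) = -3 - 3*V
v(A(N)) + x = (-3 - 3*1) - 1592 = (-3 - 3) - 1592 = -6 - 1592 = -1598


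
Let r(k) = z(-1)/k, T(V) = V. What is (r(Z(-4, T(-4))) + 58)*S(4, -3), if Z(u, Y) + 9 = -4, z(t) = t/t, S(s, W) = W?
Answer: -2259/13 ≈ -173.77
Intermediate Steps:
z(t) = 1
Z(u, Y) = -13 (Z(u, Y) = -9 - 4 = -13)
r(k) = 1/k
(r(Z(-4, T(-4))) + 58)*S(4, -3) = (1/(-13) + 58)*(-3) = (-1/13 + 58)*(-3) = (753/13)*(-3) = -2259/13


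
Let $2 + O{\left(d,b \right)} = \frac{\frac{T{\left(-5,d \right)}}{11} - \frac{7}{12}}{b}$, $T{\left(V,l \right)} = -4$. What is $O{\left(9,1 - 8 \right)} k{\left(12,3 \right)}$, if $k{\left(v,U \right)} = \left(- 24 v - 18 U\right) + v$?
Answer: $\frac{8615}{14} \approx 615.36$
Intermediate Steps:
$O{\left(d,b \right)} = -2 - \frac{125}{132 b}$ ($O{\left(d,b \right)} = -2 + \frac{- \frac{4}{11} - \frac{7}{12}}{b} = -2 - \frac{125}{132 b}$)
$k{\left(v,U \right)} = - 23 v - 18 U$
$O{\left(9,1 - 8 \right)} k{\left(12,3 \right)} = \left(-2 - \frac{125}{132 \left(1 - 8\right)}\right) \left(\left(-23\right) 12 - 54\right) = \left(-2 - \frac{125}{132 \left(1 - 8\right)}\right) \left(-276 - 54\right) = \left(-2 - \frac{125}{132 \left(-7\right)}\right) \left(-330\right) = \left(-2 - - \frac{125}{924}\right) \left(-330\right) = \left(-2 + \frac{125}{924}\right) \left(-330\right) = \left(- \frac{1723}{924}\right) \left(-330\right) = \frac{8615}{14}$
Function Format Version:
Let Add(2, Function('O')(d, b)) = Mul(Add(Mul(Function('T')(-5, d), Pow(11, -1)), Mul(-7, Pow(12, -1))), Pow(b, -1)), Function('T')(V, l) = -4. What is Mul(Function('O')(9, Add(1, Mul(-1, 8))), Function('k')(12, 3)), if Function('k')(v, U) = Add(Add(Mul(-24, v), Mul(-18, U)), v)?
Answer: Rational(8615, 14) ≈ 615.36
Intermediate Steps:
Function('O')(d, b) = Add(-2, Mul(Rational(-125, 132), Pow(b, -1))) (Function('O')(d, b) = Add(-2, Mul(Add(Mul(-4, Pow(11, -1)), Mul(-7, Pow(12, -1))), Pow(b, -1))) = Add(-2, Mul(Add(Mul(-4, Rational(1, 11)), Mul(-7, Rational(1, 12))), Pow(b, -1))) = Add(-2, Mul(Add(Rational(-4, 11), Rational(-7, 12)), Pow(b, -1))) = Add(-2, Mul(Rational(-125, 132), Pow(b, -1))))
Function('k')(v, U) = Add(Mul(-23, v), Mul(-18, U))
Mul(Function('O')(9, Add(1, Mul(-1, 8))), Function('k')(12, 3)) = Mul(Add(-2, Mul(Rational(-125, 132), Pow(Add(1, Mul(-1, 8)), -1))), Add(Mul(-23, 12), Mul(-18, 3))) = Mul(Add(-2, Mul(Rational(-125, 132), Pow(Add(1, -8), -1))), Add(-276, -54)) = Mul(Add(-2, Mul(Rational(-125, 132), Pow(-7, -1))), -330) = Mul(Add(-2, Mul(Rational(-125, 132), Rational(-1, 7))), -330) = Mul(Add(-2, Rational(125, 924)), -330) = Mul(Rational(-1723, 924), -330) = Rational(8615, 14)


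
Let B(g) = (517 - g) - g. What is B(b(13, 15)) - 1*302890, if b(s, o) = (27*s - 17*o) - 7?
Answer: -302551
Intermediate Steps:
b(s, o) = -7 - 17*o + 27*s (b(s, o) = (-17*o + 27*s) - 7 = -7 - 17*o + 27*s)
B(g) = 517 - 2*g
B(b(13, 15)) - 1*302890 = (517 - 2*(-7 - 17*15 + 27*13)) - 1*302890 = (517 - 2*(-7 - 255 + 351)) - 302890 = (517 - 2*89) - 302890 = (517 - 178) - 302890 = 339 - 302890 = -302551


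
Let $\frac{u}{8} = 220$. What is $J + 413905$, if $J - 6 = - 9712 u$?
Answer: $-16679209$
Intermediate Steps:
$u = 1760$ ($u = 8 \cdot 220 = 1760$)
$J = -17093114$ ($J = 6 - 17093120 = -17093114$)
$J + 413905 = -17093114 + 413905 = -16679209$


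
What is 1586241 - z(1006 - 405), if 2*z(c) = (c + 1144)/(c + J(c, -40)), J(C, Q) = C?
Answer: 3813321619/2404 ≈ 1.5862e+6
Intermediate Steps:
z(c) = (1144 + c)/(4*c) (z(c) = ((c + 1144)/(c + c))/2 = ((1144 + c)/((2*c)))/2 = ((1144 + c)*(1/(2*c)))/2 = ((1144 + c)/(2*c))/2 = (1144 + c)/(4*c))
1586241 - z(1006 - 405) = 1586241 - (1144 + (1006 - 405))/(4*(1006 - 405)) = 1586241 - (1144 + 601)/(4*601) = 1586241 - 1745/(4*601) = 1586241 - 1*1745/2404 = 1586241 - 1745/2404 = 3813321619/2404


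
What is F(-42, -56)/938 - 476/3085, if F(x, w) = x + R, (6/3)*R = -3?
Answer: -1161371/5787460 ≈ -0.20067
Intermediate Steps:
R = -3/2 (R = (½)*(-3) = -3/2 ≈ -1.5000)
F(x, w) = -3/2 + x (F(x, w) = x - 3/2 = -3/2 + x)
F(-42, -56)/938 - 476/3085 = (-3/2 - 42)/938 - 476/3085 = -87/2*1/938 - 476*1/3085 = -87/1876 - 476/3085 = -1161371/5787460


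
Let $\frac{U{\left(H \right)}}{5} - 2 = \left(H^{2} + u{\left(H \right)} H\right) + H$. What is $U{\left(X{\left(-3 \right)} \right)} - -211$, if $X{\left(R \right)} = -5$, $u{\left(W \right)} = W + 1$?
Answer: $421$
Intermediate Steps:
$u{\left(W \right)} = 1 + W$
$U{\left(H \right)} = 10 + 5 H + 5 H^{2} + 5 H \left(1 + H\right)$ ($U{\left(H \right)} = 10 + 5 \left(\left(H^{2} + \left(1 + H\right) H\right) + H\right) = 10 + 5 \left(\left(H^{2} + H \left(1 + H\right)\right) + H\right) = 10 + 5 \left(H + H^{2} + H \left(1 + H\right)\right) = 10 + \left(5 H + 5 H^{2} + 5 H \left(1 + H\right)\right) = 10 + 5 H + 5 H^{2} + 5 H \left(1 + H\right)$)
$U{\left(X{\left(-3 \right)} \right)} - -211 = \left(10 + 10 \left(-5\right) + 10 \left(-5\right)^{2}\right) - -211 = \left(10 - 50 + 10 \cdot 25\right) + 211 = \left(10 - 50 + 250\right) + 211 = 210 + 211 = 421$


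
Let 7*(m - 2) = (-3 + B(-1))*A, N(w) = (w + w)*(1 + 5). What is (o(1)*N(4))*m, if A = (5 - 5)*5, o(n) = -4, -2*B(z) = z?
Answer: -384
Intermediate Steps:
B(z) = -z/2
N(w) = 12*w (N(w) = (2*w)*6 = 12*w)
A = 0 (A = 0*5 = 0)
m = 2 (m = 2 + ((-3 - ½*(-1))*0)/7 = 2 + ((-3 + ½)*0)/7 = 2 + (-5/2*0)/7 = 2 + (⅐)*0 = 2 + 0 = 2)
(o(1)*N(4))*m = -48*4*2 = -4*48*2 = -192*2 = -384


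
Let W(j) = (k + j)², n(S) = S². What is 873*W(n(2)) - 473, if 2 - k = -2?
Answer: 55399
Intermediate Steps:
k = 4 (k = 2 - 1*(-2) = 2 + 2 = 4)
W(j) = (4 + j)²
873*W(n(2)) - 473 = 873*(4 + 2²)² - 473 = 873*(4 + 4)² - 473 = 873*8² - 473 = 873*64 - 473 = 55872 - 473 = 55399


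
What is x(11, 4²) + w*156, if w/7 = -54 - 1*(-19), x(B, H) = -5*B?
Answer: -38275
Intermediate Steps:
w = -245 (w = 7*(-54 - 1*(-19)) = 7*(-54 + 19) = 7*(-35) = -245)
x(11, 4²) + w*156 = -5*11 - 245*156 = -55 - 38220 = -38275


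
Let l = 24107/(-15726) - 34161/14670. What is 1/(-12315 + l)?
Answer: -6408345/78943514941 ≈ -8.1176e-5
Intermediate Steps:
l = -24746266/6408345 (l = 24107*(-1/15726) - 34161*1/14670 = -24107/15726 - 11387/4890 = -24746266/6408345 ≈ -3.8616)
1/(-12315 + l) = 1/(-12315 - 24746266/6408345) = 1/(-78943514941/6408345) = -6408345/78943514941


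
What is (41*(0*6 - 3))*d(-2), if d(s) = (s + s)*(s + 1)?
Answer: -492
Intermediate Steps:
d(s) = 2*s*(1 + s) (d(s) = (2*s)*(1 + s) = 2*s*(1 + s))
(41*(0*6 - 3))*d(-2) = (41*(0*6 - 3))*(2*(-2)*(1 - 2)) = (41*(0 - 3))*(2*(-2)*(-1)) = (41*(-3))*4 = -123*4 = -492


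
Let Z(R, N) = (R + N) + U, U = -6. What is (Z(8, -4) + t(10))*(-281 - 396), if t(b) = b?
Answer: -5416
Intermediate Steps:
Z(R, N) = -6 + N + R (Z(R, N) = (R + N) - 6 = (N + R) - 6 = -6 + N + R)
(Z(8, -4) + t(10))*(-281 - 396) = ((-6 - 4 + 8) + 10)*(-281 - 396) = (-2 + 10)*(-677) = 8*(-677) = -5416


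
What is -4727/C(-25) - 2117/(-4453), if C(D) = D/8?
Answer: 2307501/1525 ≈ 1513.1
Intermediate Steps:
C(D) = D/8 (C(D) = D*(⅛) = D/8)
-4727/C(-25) - 2117/(-4453) = -4727/((⅛)*(-25)) - 2117/(-4453) = -4727/(-25/8) - 2117*(-1/4453) = -4727*(-8/25) + 29/61 = 37816/25 + 29/61 = 2307501/1525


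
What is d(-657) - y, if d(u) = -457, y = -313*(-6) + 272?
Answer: -2607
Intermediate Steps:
y = 2150 (y = 1878 + 272 = 2150)
d(-657) - y = -457 - 1*2150 = -457 - 2150 = -2607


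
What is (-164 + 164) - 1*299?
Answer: -299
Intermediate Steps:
(-164 + 164) - 1*299 = 0 - 299 = -299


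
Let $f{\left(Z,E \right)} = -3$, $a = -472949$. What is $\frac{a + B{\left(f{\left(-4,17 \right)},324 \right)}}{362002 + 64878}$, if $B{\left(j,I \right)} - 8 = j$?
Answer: $- \frac{29559}{26680} \approx -1.1079$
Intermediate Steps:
$B{\left(j,I \right)} = 8 + j$
$\frac{a + B{\left(f{\left(-4,17 \right)},324 \right)}}{362002 + 64878} = \frac{-472949 + \left(8 - 3\right)}{362002 + 64878} = \frac{-472949 + 5}{426880} = \left(-472944\right) \frac{1}{426880} = - \frac{29559}{26680}$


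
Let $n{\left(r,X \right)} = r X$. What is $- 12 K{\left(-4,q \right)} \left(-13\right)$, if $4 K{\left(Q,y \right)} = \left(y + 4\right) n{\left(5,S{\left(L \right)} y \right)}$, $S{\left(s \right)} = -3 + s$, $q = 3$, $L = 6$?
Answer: $12285$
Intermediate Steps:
$n{\left(r,X \right)} = X r$
$K{\left(Q,y \right)} = \frac{15 y \left(4 + y\right)}{4}$ ($K{\left(Q,y \right)} = \frac{\left(y + 4\right) \left(-3 + 6\right) y 5}{4} = \frac{\left(4 + y\right) 3 y 5}{4} = \frac{\left(4 + y\right) 15 y}{4} = \frac{15 y \left(4 + y\right)}{4}$)
$- 12 K{\left(-4,q \right)} \left(-13\right) = - 12 \cdot \frac{15}{4} \cdot 3 \left(4 + 3\right) \left(-13\right) = - 12 \cdot \frac{15}{4} \cdot 3 \cdot 7 \left(-13\right) = \left(-12\right) \frac{315}{4} \left(-13\right) = \left(-945\right) \left(-13\right) = 12285$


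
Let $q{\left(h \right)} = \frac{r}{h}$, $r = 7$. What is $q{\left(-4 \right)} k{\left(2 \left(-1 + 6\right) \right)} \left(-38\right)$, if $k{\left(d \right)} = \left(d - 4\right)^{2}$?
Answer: $2394$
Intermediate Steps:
$k{\left(d \right)} = \left(-4 + d\right)^{2}$
$q{\left(h \right)} = \frac{7}{h}$
$q{\left(-4 \right)} k{\left(2 \left(-1 + 6\right) \right)} \left(-38\right) = \frac{7}{-4} \left(-4 + 2 \left(-1 + 6\right)\right)^{2} \left(-38\right) = 7 \left(- \frac{1}{4}\right) \left(-4 + 2 \cdot 5\right)^{2} \left(-38\right) = - \frac{7 \left(-4 + 10\right)^{2}}{4} \left(-38\right) = - \frac{7 \cdot 6^{2}}{4} \left(-38\right) = \left(- \frac{7}{4}\right) 36 \left(-38\right) = \left(-63\right) \left(-38\right) = 2394$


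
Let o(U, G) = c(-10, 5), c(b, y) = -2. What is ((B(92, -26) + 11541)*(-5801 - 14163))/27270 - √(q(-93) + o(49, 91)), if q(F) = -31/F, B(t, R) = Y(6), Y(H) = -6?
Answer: -7676158/909 - I*√15/3 ≈ -8444.6 - 1.291*I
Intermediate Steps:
B(t, R) = -6
o(U, G) = -2
((B(92, -26) + 11541)*(-5801 - 14163))/27270 - √(q(-93) + o(49, 91)) = ((-6 + 11541)*(-5801 - 14163))/27270 - √(-31/(-93) - 2) = (11535*(-19964))*(1/27270) - √(-31*(-1/93) - 2) = -230284740*1/27270 - √(⅓ - 2) = -7676158/909 - √(-5/3) = -7676158/909 - I*√15/3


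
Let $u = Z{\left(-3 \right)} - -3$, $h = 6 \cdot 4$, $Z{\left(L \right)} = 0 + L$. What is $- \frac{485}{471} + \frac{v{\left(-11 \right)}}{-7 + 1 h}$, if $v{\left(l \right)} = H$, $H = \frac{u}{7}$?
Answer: $- \frac{485}{471} \approx -1.0297$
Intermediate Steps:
$Z{\left(L \right)} = L$
$h = 24$
$u = 0$ ($u = -3 - -3 = -3 + 3 = 0$)
$H = 0$ ($H = \frac{0}{7} = 0 \cdot \frac{1}{7} = 0$)
$v{\left(l \right)} = 0$
$- \frac{485}{471} + \frac{v{\left(-11 \right)}}{-7 + 1 h} = - \frac{485}{471} + \frac{0}{-7 + 1 \cdot 24} = \left(-485\right) \frac{1}{471} + \frac{0}{-7 + 24} = - \frac{485}{471} + \frac{0}{17} = - \frac{485}{471} + 0 \cdot \frac{1}{17} = - \frac{485}{471} + 0 = - \frac{485}{471}$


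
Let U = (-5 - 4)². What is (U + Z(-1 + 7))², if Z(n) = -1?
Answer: 6400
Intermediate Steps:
U = 81 (U = (-9)² = 81)
(U + Z(-1 + 7))² = (81 - 1)² = 80² = 6400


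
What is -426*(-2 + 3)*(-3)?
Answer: 1278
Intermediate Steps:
-426*(-2 + 3)*(-3) = -426*(-3) = 1278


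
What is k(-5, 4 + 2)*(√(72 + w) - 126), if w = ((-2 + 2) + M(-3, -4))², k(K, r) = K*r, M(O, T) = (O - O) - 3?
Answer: 3510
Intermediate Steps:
M(O, T) = -3 (M(O, T) = 0 - 3 = -3)
w = 9 (w = ((-2 + 2) - 3)² = (0 - 3)² = (-3)² = 9)
k(-5, 4 + 2)*(√(72 + w) - 126) = (-5*(4 + 2))*(√(72 + 9) - 126) = (-5*6)*(√81 - 126) = -30*(9 - 126) = -30*(-117) = 3510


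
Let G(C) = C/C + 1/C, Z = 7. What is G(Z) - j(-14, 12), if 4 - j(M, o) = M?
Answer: -118/7 ≈ -16.857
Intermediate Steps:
j(M, o) = 4 - M
G(C) = 1 + 1/C
G(Z) - j(-14, 12) = (1 + 7)/7 - (4 - 1*(-14)) = (⅐)*8 - (4 + 14) = 8/7 - 1*18 = 8/7 - 18 = -118/7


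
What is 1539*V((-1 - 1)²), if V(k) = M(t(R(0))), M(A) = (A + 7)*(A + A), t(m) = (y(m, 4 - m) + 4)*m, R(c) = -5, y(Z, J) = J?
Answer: 11604060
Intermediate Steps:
t(m) = m*(8 - m) (t(m) = ((4 - m) + 4)*m = (8 - m)*m = m*(8 - m))
M(A) = 2*A*(7 + A) (M(A) = (7 + A)*(2*A) = 2*A*(7 + A))
V(k) = 7540 (V(k) = 2*(-5*(8 - 1*(-5)))*(7 - 5*(8 - 1*(-5))) = 2*(-5*(8 + 5))*(7 - 5*(8 + 5)) = 2*(-5*13)*(7 - 5*13) = 2*(-65)*(7 - 65) = 2*(-65)*(-58) = 7540)
1539*V((-1 - 1)²) = 1539*7540 = 11604060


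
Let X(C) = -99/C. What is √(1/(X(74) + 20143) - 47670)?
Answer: 2*I*√26475197837097722/1490483 ≈ 218.33*I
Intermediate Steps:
√(1/(X(74) + 20143) - 47670) = √(1/(-99/74 + 20143) - 47670) = √(1/(1490483/74) - 47670) = √(74/1490483 - 47670) = √(-71051324536/1490483) = 2*I*√26475197837097722/1490483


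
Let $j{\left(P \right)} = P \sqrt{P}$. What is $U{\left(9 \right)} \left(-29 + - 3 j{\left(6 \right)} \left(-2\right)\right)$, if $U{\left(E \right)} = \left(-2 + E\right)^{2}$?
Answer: $-1421 + 1764 \sqrt{6} \approx 2899.9$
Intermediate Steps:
$j{\left(P \right)} = P^{\frac{3}{2}}$
$U{\left(9 \right)} \left(-29 + - 3 j{\left(6 \right)} \left(-2\right)\right) = \left(-2 + 9\right)^{2} \left(-29 + - 3 \cdot 6^{\frac{3}{2}} \left(-2\right)\right) = 7^{2} \left(-29 + - 3 \cdot 6 \sqrt{6} \left(-2\right)\right) = 49 \left(-29 + - 18 \sqrt{6} \left(-2\right)\right) = 49 \left(-29 + 36 \sqrt{6}\right) = -1421 + 1764 \sqrt{6}$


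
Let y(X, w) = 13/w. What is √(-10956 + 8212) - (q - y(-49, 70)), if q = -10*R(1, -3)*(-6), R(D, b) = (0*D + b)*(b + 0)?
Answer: -37787/70 + 14*I*√14 ≈ -539.81 + 52.383*I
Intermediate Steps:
R(D, b) = b² (R(D, b) = (0 + b)*b = b*b = b²)
q = 540 (q = -10*(-3)²*(-6) = -10*9*(-6) = -90*(-6) = 540)
√(-10956 + 8212) - (q - y(-49, 70)) = √(-10956 + 8212) - (540 - 13/70) = √(-2744) - (540 - 13/70) = 14*I*√14 - (540 - 1*13/70) = 14*I*√14 - (540 - 13/70) = 14*I*√14 - 1*37787/70 = 14*I*√14 - 37787/70 = -37787/70 + 14*I*√14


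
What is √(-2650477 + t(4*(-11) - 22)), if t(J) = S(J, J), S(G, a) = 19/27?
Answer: 2*I*√53672145/9 ≈ 1628.0*I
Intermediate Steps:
S(G, a) = 19/27 (S(G, a) = 19*(1/27) = 19/27)
t(J) = 19/27
√(-2650477 + t(4*(-11) - 22)) = √(-2650477 + 19/27) = √(-71562860/27) = 2*I*√53672145/9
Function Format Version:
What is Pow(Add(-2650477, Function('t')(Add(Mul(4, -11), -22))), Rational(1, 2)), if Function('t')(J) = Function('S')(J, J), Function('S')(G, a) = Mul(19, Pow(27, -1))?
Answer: Mul(Rational(2, 9), I, Pow(53672145, Rational(1, 2))) ≈ Mul(1628.0, I)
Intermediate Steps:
Function('S')(G, a) = Rational(19, 27) (Function('S')(G, a) = Mul(19, Rational(1, 27)) = Rational(19, 27))
Function('t')(J) = Rational(19, 27)
Pow(Add(-2650477, Function('t')(Add(Mul(4, -11), -22))), Rational(1, 2)) = Pow(Add(-2650477, Rational(19, 27)), Rational(1, 2)) = Pow(Rational(-71562860, 27), Rational(1, 2)) = Mul(Rational(2, 9), I, Pow(53672145, Rational(1, 2)))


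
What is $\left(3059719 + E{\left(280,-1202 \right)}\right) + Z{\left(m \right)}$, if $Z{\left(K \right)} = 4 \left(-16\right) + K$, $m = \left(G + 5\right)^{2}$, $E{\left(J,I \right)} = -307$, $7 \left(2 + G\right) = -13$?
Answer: $\frac{149908116}{49} \approx 3.0593 \cdot 10^{6}$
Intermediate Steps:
$G = - \frac{27}{7}$ ($G = -2 + \frac{1}{7} \left(-13\right) = -2 - \frac{13}{7} = - \frac{27}{7} \approx -3.8571$)
$m = \frac{64}{49}$ ($m = \left(- \frac{27}{7} + 5\right)^{2} = \left(\frac{8}{7}\right)^{2} = \frac{64}{49} \approx 1.3061$)
$Z{\left(K \right)} = -64 + K$
$\left(3059719 + E{\left(280,-1202 \right)}\right) + Z{\left(m \right)} = \left(3059719 - 307\right) + \left(-64 + \frac{64}{49}\right) = 3059412 - \frac{3072}{49} = \frac{149908116}{49}$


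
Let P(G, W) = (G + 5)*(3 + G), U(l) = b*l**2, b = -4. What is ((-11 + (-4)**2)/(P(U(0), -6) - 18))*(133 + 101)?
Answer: -390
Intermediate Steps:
U(l) = -4*l**2
P(G, W) = (3 + G)*(5 + G) (P(G, W) = (5 + G)*(3 + G) = (3 + G)*(5 + G))
((-11 + (-4)**2)/(P(U(0), -6) - 18))*(133 + 101) = ((-11 + (-4)**2)/((15 + (-4*0**2)**2 + 8*(-4*0**2)) - 18))*(133 + 101) = ((-11 + 16)/((15 + (-4*0)**2 + 8*(-4*0)) - 18))*234 = (5/((15 + 0**2 + 8*0) - 18))*234 = (5/((15 + 0 + 0) - 18))*234 = (5/(15 - 18))*234 = (5/(-3))*234 = (5*(-1/3))*234 = -5/3*234 = -390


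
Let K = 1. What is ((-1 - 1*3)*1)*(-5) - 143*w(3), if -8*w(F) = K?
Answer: 303/8 ≈ 37.875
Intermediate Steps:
w(F) = -1/8 (w(F) = -1/8*1 = -1/8)
((-1 - 1*3)*1)*(-5) - 143*w(3) = ((-1 - 1*3)*1)*(-5) - 143*(-1/8) = ((-1 - 3)*1)*(-5) + 143/8 = -4*1*(-5) + 143/8 = -4*(-5) + 143/8 = 20 + 143/8 = 303/8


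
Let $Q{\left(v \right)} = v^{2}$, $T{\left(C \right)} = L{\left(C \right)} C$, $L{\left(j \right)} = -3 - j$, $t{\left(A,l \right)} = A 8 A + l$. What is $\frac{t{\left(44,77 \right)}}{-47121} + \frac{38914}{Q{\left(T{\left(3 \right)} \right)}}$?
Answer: $\frac{304770589}{2544534} \approx 119.77$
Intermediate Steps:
$t{\left(A,l \right)} = l + 8 A^{2}$ ($t{\left(A,l \right)} = 8 A A + l = 8 A^{2} + l = l + 8 A^{2}$)
$T{\left(C \right)} = C \left(-3 - C\right)$ ($T{\left(C \right)} = \left(-3 - C\right) C = C \left(-3 - C\right)$)
$\frac{t{\left(44,77 \right)}}{-47121} + \frac{38914}{Q{\left(T{\left(3 \right)} \right)}} = \frac{77 + 8 \cdot 44^{2}}{-47121} + \frac{38914}{\left(\left(-1\right) 3 \left(3 + 3\right)\right)^{2}} = \left(77 + 8 \cdot 1936\right) \left(- \frac{1}{47121}\right) + \frac{38914}{\left(\left(-1\right) 3 \cdot 6\right)^{2}} = \left(77 + 15488\right) \left(- \frac{1}{47121}\right) + \frac{38914}{\left(-18\right)^{2}} = 15565 \left(- \frac{1}{47121}\right) + \frac{38914}{324} = - \frac{15565}{47121} + 38914 \cdot \frac{1}{324} = - \frac{15565}{47121} + \frac{19457}{162} = \frac{304770589}{2544534}$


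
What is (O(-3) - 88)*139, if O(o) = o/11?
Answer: -134969/11 ≈ -12270.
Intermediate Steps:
O(o) = o/11 (O(o) = o*(1/11) = o/11)
(O(-3) - 88)*139 = ((1/11)*(-3) - 88)*139 = (-3/11 - 88)*139 = -971/11*139 = -134969/11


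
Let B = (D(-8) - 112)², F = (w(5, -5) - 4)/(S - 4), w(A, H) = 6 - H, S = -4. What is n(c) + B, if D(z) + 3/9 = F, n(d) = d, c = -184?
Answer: 7276105/576 ≈ 12632.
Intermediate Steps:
F = -7/8 (F = ((6 - 1*(-5)) - 4)/(-4 - 4) = ((6 + 5) - 4)/(-8) = (11 - 4)*(-⅛) = 7*(-⅛) = -7/8 ≈ -0.87500)
D(z) = -29/24 (D(z) = -⅓ - 7/8 = -29/24)
B = 7382089/576 (B = (-29/24 - 112)² = (-2717/24)² = 7382089/576 ≈ 12816.)
n(c) + B = -184 + 7382089/576 = 7276105/576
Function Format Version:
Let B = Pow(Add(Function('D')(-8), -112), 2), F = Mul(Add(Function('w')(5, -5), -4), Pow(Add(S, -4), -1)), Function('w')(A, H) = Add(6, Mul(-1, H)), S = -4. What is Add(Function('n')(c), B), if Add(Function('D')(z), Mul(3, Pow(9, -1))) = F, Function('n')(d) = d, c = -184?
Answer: Rational(7276105, 576) ≈ 12632.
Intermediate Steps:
F = Rational(-7, 8) (F = Mul(Add(Add(6, Mul(-1, -5)), -4), Pow(Add(-4, -4), -1)) = Mul(Add(Add(6, 5), -4), Pow(-8, -1)) = Mul(Add(11, -4), Rational(-1, 8)) = Mul(7, Rational(-1, 8)) = Rational(-7, 8) ≈ -0.87500)
Function('D')(z) = Rational(-29, 24) (Function('D')(z) = Add(Rational(-1, 3), Rational(-7, 8)) = Rational(-29, 24))
B = Rational(7382089, 576) (B = Pow(Add(Rational(-29, 24), -112), 2) = Pow(Rational(-2717, 24), 2) = Rational(7382089, 576) ≈ 12816.)
Add(Function('n')(c), B) = Add(-184, Rational(7382089, 576)) = Rational(7276105, 576)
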